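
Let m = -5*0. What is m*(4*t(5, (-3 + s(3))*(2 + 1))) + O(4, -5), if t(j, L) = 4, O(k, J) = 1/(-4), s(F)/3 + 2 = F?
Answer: -1/4 ≈ -0.25000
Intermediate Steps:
s(F) = -6 + 3*F
O(k, J) = -1/4
m = 0
m*(4*t(5, (-3 + s(3))*(2 + 1))) + O(4, -5) = 0*(4*4) - 1/4 = 0*16 - 1/4 = 0 - 1/4 = -1/4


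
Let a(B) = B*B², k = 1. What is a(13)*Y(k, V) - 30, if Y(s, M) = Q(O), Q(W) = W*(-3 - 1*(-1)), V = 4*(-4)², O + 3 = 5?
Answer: -8818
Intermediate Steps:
O = 2 (O = -3 + 5 = 2)
a(B) = B³
V = 64 (V = 4*16 = 64)
Q(W) = -2*W (Q(W) = W*(-3 + 1) = W*(-2) = -2*W)
Y(s, M) = -4 (Y(s, M) = -2*2 = -4)
a(13)*Y(k, V) - 30 = 13³*(-4) - 30 = 2197*(-4) - 30 = -8788 - 30 = -8818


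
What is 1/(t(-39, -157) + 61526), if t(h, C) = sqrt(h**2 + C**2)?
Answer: 30763/1892711253 - sqrt(26170)/3785422506 ≈ 1.6211e-5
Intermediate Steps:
t(h, C) = sqrt(C**2 + h**2)
1/(t(-39, -157) + 61526) = 1/(sqrt((-157)**2 + (-39)**2) + 61526) = 1/(sqrt(24649 + 1521) + 61526) = 1/(sqrt(26170) + 61526) = 1/(61526 + sqrt(26170))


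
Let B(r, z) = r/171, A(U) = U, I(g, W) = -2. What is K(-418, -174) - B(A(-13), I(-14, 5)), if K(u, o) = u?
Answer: -71465/171 ≈ -417.92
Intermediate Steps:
B(r, z) = r/171 (B(r, z) = r*(1/171) = r/171)
K(-418, -174) - B(A(-13), I(-14, 5)) = -418 - (-13)/171 = -418 - 1*(-13/171) = -418 + 13/171 = -71465/171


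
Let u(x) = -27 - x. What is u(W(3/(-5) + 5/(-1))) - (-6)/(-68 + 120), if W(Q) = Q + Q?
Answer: -2039/130 ≈ -15.685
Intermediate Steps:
W(Q) = 2*Q
u(W(3/(-5) + 5/(-1))) - (-6)/(-68 + 120) = (-27 - 2*(3/(-5) + 5/(-1))) - (-6)/(-68 + 120) = (-27 - 2*(3*(-⅕) + 5*(-1))) - (-6)/52 = (-27 - 2*(-⅗ - 5)) - (-6)/52 = (-27 - 2*(-28)/5) - 1*(-3/26) = (-27 - 1*(-56/5)) + 3/26 = (-27 + 56/5) + 3/26 = -79/5 + 3/26 = -2039/130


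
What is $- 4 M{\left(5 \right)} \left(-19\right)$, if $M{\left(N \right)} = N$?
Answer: $380$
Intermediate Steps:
$- 4 M{\left(5 \right)} \left(-19\right) = \left(-4\right) 5 \left(-19\right) = \left(-20\right) \left(-19\right) = 380$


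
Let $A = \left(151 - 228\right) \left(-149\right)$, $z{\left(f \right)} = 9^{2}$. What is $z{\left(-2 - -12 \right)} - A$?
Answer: $-11392$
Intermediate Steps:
$z{\left(f \right)} = 81$
$A = 11473$ ($A = \left(-77\right) \left(-149\right) = 11473$)
$z{\left(-2 - -12 \right)} - A = 81 - 11473 = -11392$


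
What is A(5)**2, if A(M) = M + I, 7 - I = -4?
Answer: 256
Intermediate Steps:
I = 11 (I = 7 - 1*(-4) = 7 + 4 = 11)
A(M) = 11 + M (A(M) = M + 11 = 11 + M)
A(5)**2 = (11 + 5)**2 = 16**2 = 256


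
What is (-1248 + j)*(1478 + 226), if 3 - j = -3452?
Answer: 3760728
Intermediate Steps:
j = 3455 (j = 3 - 1*(-3452) = 3 + 3452 = 3455)
(-1248 + j)*(1478 + 226) = (-1248 + 3455)*(1478 + 226) = 2207*1704 = 3760728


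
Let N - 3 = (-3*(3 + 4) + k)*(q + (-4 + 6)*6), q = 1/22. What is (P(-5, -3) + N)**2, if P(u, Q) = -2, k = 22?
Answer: 82369/484 ≈ 170.18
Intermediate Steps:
q = 1/22 ≈ 0.045455
N = 331/22 (N = 3 + (-3*(3 + 4) + 22)*(1/22 + (-4 + 6)*6) = 3 + (-3*7 + 22)*(1/22 + 2*6) = 3 + (-21 + 22)*(1/22 + 12) = 3 + 1*(265/22) = 3 + 265/22 = 331/22 ≈ 15.045)
(P(-5, -3) + N)**2 = (-2 + 331/22)**2 = (287/22)**2 = 82369/484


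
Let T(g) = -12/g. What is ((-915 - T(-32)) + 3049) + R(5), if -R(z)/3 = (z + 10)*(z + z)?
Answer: 13469/8 ≈ 1683.6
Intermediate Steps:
R(z) = -6*z*(10 + z) (R(z) = -3*(z + 10)*(z + z) = -3*(10 + z)*2*z = -6*z*(10 + z))
((-915 - T(-32)) + 3049) + R(5) = ((-915 - (-12)/(-32)) + 3049) - 6*5*(10 + 5) = ((-915 - (-12)*(-1)/32) + 3049) - 6*5*15 = ((-915 - 1*3/8) + 3049) - 450 = ((-915 - 3/8) + 3049) - 450 = (-7323/8 + 3049) - 450 = 17069/8 - 450 = 13469/8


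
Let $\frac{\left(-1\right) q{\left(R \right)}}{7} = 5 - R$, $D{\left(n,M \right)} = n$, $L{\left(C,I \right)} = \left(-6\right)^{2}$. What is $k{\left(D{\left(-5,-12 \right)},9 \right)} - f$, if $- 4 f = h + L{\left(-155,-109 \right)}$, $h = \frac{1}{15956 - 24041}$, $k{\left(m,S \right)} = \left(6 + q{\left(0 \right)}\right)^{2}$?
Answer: $\frac{27488999}{32340} \approx 850.0$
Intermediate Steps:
$L{\left(C,I \right)} = 36$
$q{\left(R \right)} = -35 + 7 R$ ($q{\left(R \right)} = - 7 \left(5 - R\right) = -35 + 7 R$)
$k{\left(m,S \right)} = 841$ ($k{\left(m,S \right)} = \left(6 + \left(-35 + 7 \cdot 0\right)\right)^{2} = \left(6 + \left(-35 + 0\right)\right)^{2} = \left(6 - 35\right)^{2} = \left(-29\right)^{2} = 841$)
$h = - \frac{1}{8085}$ ($h = \frac{1}{-8085} = - \frac{1}{8085} \approx -0.00012369$)
$f = - \frac{291059}{32340}$ ($f = - \frac{- \frac{1}{8085} + 36}{4} = \left(- \frac{1}{4}\right) \frac{291059}{8085} = - \frac{291059}{32340} \approx -9.0$)
$k{\left(D{\left(-5,-12 \right)},9 \right)} - f = 841 - - \frac{291059}{32340} = 841 + \frac{291059}{32340} = \frac{27488999}{32340}$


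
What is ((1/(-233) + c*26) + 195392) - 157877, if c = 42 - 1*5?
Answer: 8965140/233 ≈ 38477.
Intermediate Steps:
c = 37 (c = 42 - 5 = 37)
((1/(-233) + c*26) + 195392) - 157877 = ((1/(-233) + 37*26) + 195392) - 157877 = ((-1/233 + 962) + 195392) - 157877 = (224145/233 + 195392) - 157877 = 45750481/233 - 157877 = 8965140/233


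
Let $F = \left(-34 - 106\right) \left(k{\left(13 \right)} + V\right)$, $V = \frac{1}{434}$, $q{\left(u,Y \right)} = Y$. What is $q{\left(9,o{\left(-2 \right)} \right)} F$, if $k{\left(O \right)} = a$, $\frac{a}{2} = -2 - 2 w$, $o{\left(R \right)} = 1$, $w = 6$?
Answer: $\frac{121510}{31} \approx 3919.7$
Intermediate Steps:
$a = -28$ ($a = 2 \left(-2 - 12\right) = 2 \left(-14\right) = -28$)
$k{\left(O \right)} = -28$
$V = \frac{1}{434} \approx 0.0023041$
$F = \frac{121510}{31}$ ($F = \left(-34 - 106\right) \left(-28 + \frac{1}{434}\right) = \left(-140\right) \left(- \frac{12151}{434}\right) = \frac{121510}{31} \approx 3919.7$)
$q{\left(9,o{\left(-2 \right)} \right)} F = 1 \cdot \frac{121510}{31} = \frac{121510}{31}$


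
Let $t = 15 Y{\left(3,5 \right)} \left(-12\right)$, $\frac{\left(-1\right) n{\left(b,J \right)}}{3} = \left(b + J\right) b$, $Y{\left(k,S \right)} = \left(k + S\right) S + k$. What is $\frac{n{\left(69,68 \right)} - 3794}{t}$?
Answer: $\frac{32153}{7740} \approx 4.1541$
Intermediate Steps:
$Y{\left(k,S \right)} = k + S \left(S + k\right)$ ($Y{\left(k,S \right)} = \left(S + k\right) S + k = S \left(S + k\right) + k = k + S \left(S + k\right)$)
$n{\left(b,J \right)} = - 3 b \left(J + b\right)$ ($n{\left(b,J \right)} = - 3 \left(b + J\right) b = - 3 \left(J + b\right) b = - 3 b \left(J + b\right)$)
$t = -7740$ ($t = 15 \left(3 + 5^{2} + 5 \cdot 3\right) \left(-12\right) = 15 \left(3 + 25 + 15\right) \left(-12\right) = 15 \cdot 43 \left(-12\right) = 645 \left(-12\right) = -7740$)
$\frac{n{\left(69,68 \right)} - 3794}{t} = \frac{\left(-3\right) 69 \left(68 + 69\right) - 3794}{-7740} = \left(\left(-3\right) 69 \cdot 137 - 3794\right) \left(- \frac{1}{7740}\right) = \left(-28359 - 3794\right) \left(- \frac{1}{7740}\right) = \left(-32153\right) \left(- \frac{1}{7740}\right) = \frac{32153}{7740}$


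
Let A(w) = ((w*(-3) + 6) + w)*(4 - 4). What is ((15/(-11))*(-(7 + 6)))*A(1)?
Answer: 0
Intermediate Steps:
A(w) = 0 (A(w) = ((-3*w + 6) + w)*0 = ((6 - 3*w) + w)*0 = (6 - 2*w)*0 = 0)
((15/(-11))*(-(7 + 6)))*A(1) = ((15/(-11))*(-(7 + 6)))*0 = ((15*(-1/11))*(-1*13))*0 = -15/11*(-13)*0 = (195/11)*0 = 0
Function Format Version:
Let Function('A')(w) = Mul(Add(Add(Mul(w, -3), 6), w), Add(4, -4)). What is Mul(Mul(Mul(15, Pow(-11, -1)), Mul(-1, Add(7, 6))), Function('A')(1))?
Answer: 0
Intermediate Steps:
Function('A')(w) = 0 (Function('A')(w) = Mul(Add(Add(Mul(-3, w), 6), w), 0) = Mul(Add(Add(6, Mul(-3, w)), w), 0) = Mul(Add(6, Mul(-2, w)), 0) = 0)
Mul(Mul(Mul(15, Pow(-11, -1)), Mul(-1, Add(7, 6))), Function('A')(1)) = Mul(Mul(Mul(15, Pow(-11, -1)), Mul(-1, Add(7, 6))), 0) = Mul(Mul(Mul(15, Rational(-1, 11)), Mul(-1, 13)), 0) = Mul(Mul(Rational(-15, 11), -13), 0) = Mul(Rational(195, 11), 0) = 0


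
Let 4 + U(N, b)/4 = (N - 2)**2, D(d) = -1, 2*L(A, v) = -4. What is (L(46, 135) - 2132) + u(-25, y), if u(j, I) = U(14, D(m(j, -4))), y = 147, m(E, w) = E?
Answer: -1574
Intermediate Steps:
L(A, v) = -2 (L(A, v) = (1/2)*(-4) = -2)
U(N, b) = -16 + 4*(-2 + N)**2 (U(N, b) = -16 + 4*(N - 2)**2 = -16 + 4*(-2 + N)**2)
u(j, I) = 560 (u(j, I) = 4*14*(-4 + 14) = 4*14*10 = 560)
(L(46, 135) - 2132) + u(-25, y) = (-2 - 2132) + 560 = -2134 + 560 = -1574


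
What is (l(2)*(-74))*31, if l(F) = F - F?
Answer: 0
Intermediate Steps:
l(F) = 0
(l(2)*(-74))*31 = (0*(-74))*31 = 0*31 = 0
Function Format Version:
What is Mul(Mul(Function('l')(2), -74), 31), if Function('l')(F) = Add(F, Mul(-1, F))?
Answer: 0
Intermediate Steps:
Function('l')(F) = 0
Mul(Mul(Function('l')(2), -74), 31) = Mul(Mul(0, -74), 31) = Mul(0, 31) = 0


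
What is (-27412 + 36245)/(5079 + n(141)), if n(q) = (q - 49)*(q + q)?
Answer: 8833/31023 ≈ 0.28472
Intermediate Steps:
n(q) = 2*q*(-49 + q) (n(q) = (-49 + q)*(2*q) = 2*q*(-49 + q))
(-27412 + 36245)/(5079 + n(141)) = (-27412 + 36245)/(5079 + 2*141*(-49 + 141)) = 8833/(5079 + 2*141*92) = 8833/(5079 + 25944) = 8833/31023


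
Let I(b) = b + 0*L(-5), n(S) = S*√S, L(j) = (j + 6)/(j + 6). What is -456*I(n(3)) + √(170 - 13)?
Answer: √157 - 1368*√3 ≈ -2356.9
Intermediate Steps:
L(j) = 1 (L(j) = (6 + j)/(6 + j) = 1)
n(S) = S^(3/2)
I(b) = b (I(b) = b + 0*1 = b + 0 = b)
-456*I(n(3)) + √(170 - 13) = -1368*√3 + √(170 - 13) = -1368*√3 + √157 = √157 - 1368*√3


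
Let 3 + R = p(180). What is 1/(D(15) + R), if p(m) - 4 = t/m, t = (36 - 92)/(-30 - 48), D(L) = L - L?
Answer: 1755/1762 ≈ 0.99603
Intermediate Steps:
D(L) = 0
t = 28/39 (t = -56/(-78) = -56*(-1/78) = 28/39 ≈ 0.71795)
p(m) = 4 + 28/(39*m)
R = 1762/1755 (R = -3 + (4 + (28/39)/180) = -3 + (4 + (28/39)*(1/180)) = -3 + (4 + 7/1755) = -3 + 7027/1755 = 1762/1755 ≈ 1.0040)
1/(D(15) + R) = 1/(0 + 1762/1755) = 1/(1762/1755) = 1755/1762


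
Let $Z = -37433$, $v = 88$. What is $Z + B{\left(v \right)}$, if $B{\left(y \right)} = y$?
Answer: $-37345$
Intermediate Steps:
$Z + B{\left(v \right)} = -37433 + 88 = -37345$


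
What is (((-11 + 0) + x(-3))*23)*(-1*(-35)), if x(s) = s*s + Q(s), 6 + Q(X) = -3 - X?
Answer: -6440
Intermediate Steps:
Q(X) = -9 - X (Q(X) = -6 + (-3 - X) = -9 - X)
x(s) = -9 + s**2 - s (x(s) = s*s + (-9 - s) = s**2 + (-9 - s) = -9 + s**2 - s)
(((-11 + 0) + x(-3))*23)*(-1*(-35)) = (((-11 + 0) + (-9 + (-3)**2 - 1*(-3)))*23)*(-1*(-35)) = ((-11 + (-9 + 9 + 3))*23)*35 = ((-11 + 3)*23)*35 = -8*23*35 = -184*35 = -6440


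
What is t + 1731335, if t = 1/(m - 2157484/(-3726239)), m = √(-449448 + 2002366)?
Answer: 22194479338098016906067/12819286468593771 + 16509937081*√1552918/25638572937187542 ≈ 1.7313e+6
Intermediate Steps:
m = √1552918 ≈ 1246.2
t = 1/(74396/128491 + √1552918) (t = 1/(√1552918 - 2157484/(-3726239)) = 1/(√1552918 - 2157484*(-1/3726239)) = 1/(√1552918 + 74396/128491) = 1/(74396/128491 + √1552918) ≈ 0.00080209)
t + 1731335 = (-4779608218/12819286468593771 + 16509937081*√1552918/25638572937187542) + 1731335 = 22194479338098016906067/12819286468593771 + 16509937081*√1552918/25638572937187542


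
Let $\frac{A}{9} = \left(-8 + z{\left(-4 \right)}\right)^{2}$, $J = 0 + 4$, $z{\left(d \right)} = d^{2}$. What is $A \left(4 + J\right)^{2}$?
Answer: $36864$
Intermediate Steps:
$J = 4$
$A = 576$ ($A = 9 \left(-8 + \left(-4\right)^{2}\right)^{2} = 9 \left(-8 + 16\right)^{2} = 9 \cdot 8^{2} = 9 \cdot 64 = 576$)
$A \left(4 + J\right)^{2} = 576 \left(4 + 4\right)^{2} = 576 \cdot 8^{2} = 576 \cdot 64 = 36864$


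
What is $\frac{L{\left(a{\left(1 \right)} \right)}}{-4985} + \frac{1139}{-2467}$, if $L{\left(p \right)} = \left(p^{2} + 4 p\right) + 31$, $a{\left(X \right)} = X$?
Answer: $- \frac{5766727}{12297995} \approx -0.46892$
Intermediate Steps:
$L{\left(p \right)} = 31 + p^{2} + 4 p$
$\frac{L{\left(a{\left(1 \right)} \right)}}{-4985} + \frac{1139}{-2467} = \frac{31 + 1^{2} + 4 \cdot 1}{-4985} + \frac{1139}{-2467} = \left(31 + 1 + 4\right) \left(- \frac{1}{4985}\right) + 1139 \left(- \frac{1}{2467}\right) = 36 \left(- \frac{1}{4985}\right) - \frac{1139}{2467} = - \frac{36}{4985} - \frac{1139}{2467} = - \frac{5766727}{12297995}$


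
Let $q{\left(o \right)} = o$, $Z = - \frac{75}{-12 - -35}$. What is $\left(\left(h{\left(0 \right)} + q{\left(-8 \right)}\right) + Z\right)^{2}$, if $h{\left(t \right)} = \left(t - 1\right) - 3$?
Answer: $\frac{123201}{529} \approx 232.89$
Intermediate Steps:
$Z = - \frac{75}{23}$ ($Z = - \frac{75}{-12 + 35} = - \frac{75}{23} \approx -3.2609$)
$h{\left(t \right)} = -4 + t$ ($h{\left(t \right)} = \left(-1 + t\right) - 3 = -4 + t$)
$\left(\left(h{\left(0 \right)} + q{\left(-8 \right)}\right) + Z\right)^{2} = \left(\left(\left(-4 + 0\right) - 8\right) - \frac{75}{23}\right)^{2} = \left(\left(-4 - 8\right) - \frac{75}{23}\right)^{2} = \left(-12 - \frac{75}{23}\right)^{2} = \left(- \frac{351}{23}\right)^{2} = \frac{123201}{529}$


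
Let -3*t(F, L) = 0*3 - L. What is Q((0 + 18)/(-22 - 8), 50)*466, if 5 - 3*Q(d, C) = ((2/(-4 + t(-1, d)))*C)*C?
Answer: 11698930/63 ≈ 1.8570e+5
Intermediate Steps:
t(F, L) = L/3 (t(F, L) = -(0*3 - L)/3 = -(0 - L)/3 = -(-1)*L/3 = L/3)
Q(d, C) = 5/3 - 2*C²/(3*(-4 + d/3)) (Q(d, C) = 5/3 - (2/(-4 + d/3))*C*C/3 = 5/3 - 2*C/(-4 + d/3)*C/3 = 5/3 - 2*C²/(3*(-4 + d/3)))
Q((0 + 18)/(-22 - 8), 50)*466 = ((-60 - 6*50² + 5*((0 + 18)/(-22 - 8)))/(3*(-12 + (0 + 18)/(-22 - 8))))*466 = ((-60 - 6*2500 + 5*(18/(-30)))/(3*(-12 + 18/(-30))))*466 = ((-60 - 15000 + 5*(18*(-1/30)))/(3*(-12 + 18*(-1/30))))*466 = ((-60 - 15000 + 5*(-⅗))/(3*(-12 - ⅗)))*466 = ((-60 - 15000 - 3)/(3*(-63/5)))*466 = ((⅓)*(-5/63)*(-15063))*466 = (25105/63)*466 = 11698930/63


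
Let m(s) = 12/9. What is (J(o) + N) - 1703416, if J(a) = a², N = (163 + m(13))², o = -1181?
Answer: -2534846/9 ≈ -2.8165e+5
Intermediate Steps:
m(s) = 4/3 (m(s) = 12*(⅑) = 4/3)
N = 243049/9 (N = (163 + 4/3)² = (493/3)² = 243049/9 ≈ 27005.)
(J(o) + N) - 1703416 = ((-1181)² + 243049/9) - 1703416 = (1394761 + 243049/9) - 1703416 = 12795898/9 - 1703416 = -2534846/9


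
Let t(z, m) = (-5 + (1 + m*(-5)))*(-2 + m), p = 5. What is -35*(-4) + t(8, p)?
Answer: 53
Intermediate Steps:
t(z, m) = (-4 - 5*m)*(-2 + m) (t(z, m) = (-5 + (1 - 5*m))*(-2 + m) = (-4 - 5*m)*(-2 + m))
-35*(-4) + t(8, p) = -35*(-4) + (8 - 5*5² + 6*5) = 140 + (8 - 5*25 + 30) = 140 + (8 - 125 + 30) = 140 - 87 = 53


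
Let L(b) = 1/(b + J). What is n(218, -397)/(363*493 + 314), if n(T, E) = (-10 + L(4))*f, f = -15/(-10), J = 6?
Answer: -297/3585460 ≈ -8.2835e-5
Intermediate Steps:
f = 3/2 (f = -15*(-1/10) = 3/2 ≈ 1.5000)
L(b) = 1/(6 + b) (L(b) = 1/(b + 6) = 1/(6 + b))
n(T, E) = -297/20 (n(T, E) = (-10 + 1/(6 + 4))*(3/2) = (-10 + 1/10)*(3/2) = -99/10*3/2 = -297/20)
n(218, -397)/(363*493 + 314) = -297/(20*(363*493 + 314)) = -297/(20*(178959 + 314)) = -297/20/179273 = -297/20*1/179273 = -297/3585460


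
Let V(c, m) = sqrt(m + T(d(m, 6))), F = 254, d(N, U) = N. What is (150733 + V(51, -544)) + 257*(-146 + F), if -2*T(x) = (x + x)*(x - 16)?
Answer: 178489 + 68*I*sqrt(66) ≈ 1.7849e+5 + 552.43*I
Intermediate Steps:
T(x) = -x*(-16 + x) (T(x) = -(x + x)*(x - 16)/2 = -2*x*(-16 + x)/2 = -x*(-16 + x))
V(c, m) = sqrt(m + m*(16 - m))
(150733 + V(51, -544)) + 257*(-146 + F) = (150733 + sqrt(-544*(17 - 1*(-544)))) + 257*(-146 + 254) = (150733 + sqrt(-544*(17 + 544))) + 257*108 = (150733 + sqrt(-544*561)) + 27756 = (150733 + sqrt(-305184)) + 27756 = (150733 + 68*I*sqrt(66)) + 27756 = 178489 + 68*I*sqrt(66)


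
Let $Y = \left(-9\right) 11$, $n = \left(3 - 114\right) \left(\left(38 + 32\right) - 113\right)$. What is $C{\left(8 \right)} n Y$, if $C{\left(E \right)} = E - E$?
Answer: $0$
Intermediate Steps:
$C{\left(E \right)} = 0$
$n = 4773$ ($n = - 111 \left(70 - 113\right) = \left(-111\right) \left(-43\right) = 4773$)
$Y = -99$
$C{\left(8 \right)} n Y = 0 \cdot 4773 \left(-99\right) = 0 \left(-99\right) = 0$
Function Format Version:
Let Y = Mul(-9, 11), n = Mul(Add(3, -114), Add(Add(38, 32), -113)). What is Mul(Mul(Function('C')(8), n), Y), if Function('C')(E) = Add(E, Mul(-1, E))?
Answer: 0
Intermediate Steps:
Function('C')(E) = 0
n = 4773 (n = Mul(-111, Add(70, -113)) = Mul(-111, -43) = 4773)
Y = -99
Mul(Mul(Function('C')(8), n), Y) = Mul(Mul(0, 4773), -99) = Mul(0, -99) = 0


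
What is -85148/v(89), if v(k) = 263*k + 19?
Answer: -42574/11713 ≈ -3.6348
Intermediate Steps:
v(k) = 19 + 263*k
-85148/v(89) = -85148/(19 + 263*89) = -85148/(19 + 23407) = -85148/23426 = -85148*1/23426 = -42574/11713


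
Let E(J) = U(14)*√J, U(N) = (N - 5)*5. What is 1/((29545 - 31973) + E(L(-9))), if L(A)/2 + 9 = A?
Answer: -607/1492021 - 135*I/2984042 ≈ -0.00040683 - 4.5241e-5*I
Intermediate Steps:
L(A) = -18 + 2*A
U(N) = -25 + 5*N (U(N) = (-5 + N)*5 = -25 + 5*N)
E(J) = 45*√J (E(J) = (-25 + 5*14)*√J = (-25 + 70)*√J = 45*√J)
1/((29545 - 31973) + E(L(-9))) = 1/((29545 - 31973) + 45*√(-18 + 2*(-9))) = 1/(-2428 + 45*√(-18 - 18)) = 1/(-2428 + 45*√(-36)) = 1/(-2428 + 45*(6*I)) = 1/(-2428 + 270*I) = (-2428 - 270*I)/5968084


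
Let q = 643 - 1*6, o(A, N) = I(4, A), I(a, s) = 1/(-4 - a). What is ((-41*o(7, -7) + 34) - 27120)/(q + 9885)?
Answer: -216647/84176 ≈ -2.5737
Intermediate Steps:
o(A, N) = -1/8 (o(A, N) = -1/(4 + 4) = -1/8)
q = 637 (q = 643 - 6 = 637)
((-41*o(7, -7) + 34) - 27120)/(q + 9885) = ((-41*(-1/8) + 34) - 27120)/(637 + 9885) = ((41/8 + 34) - 27120)/10522 = (313/8 - 27120)*(1/10522) = -216647/8*1/10522 = -216647/84176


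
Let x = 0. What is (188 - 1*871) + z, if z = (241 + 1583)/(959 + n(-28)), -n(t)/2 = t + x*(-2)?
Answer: -691421/1015 ≈ -681.20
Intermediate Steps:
n(t) = -2*t (n(t) = -2*(t + 0*(-2)) = -2*(t + 0) = -2*t)
z = 1824/1015 (z = (241 + 1583)/(959 - 2*(-28)) = 1824/(959 + 56) = 1824/1015 ≈ 1.7970)
(188 - 1*871) + z = (188 - 1*871) + 1824/1015 = (188 - 871) + 1824/1015 = -683 + 1824/1015 = -691421/1015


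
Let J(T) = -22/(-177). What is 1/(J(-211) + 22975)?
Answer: 177/4066597 ≈ 4.3525e-5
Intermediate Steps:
J(T) = 22/177 (J(T) = -22*(-1/177) = 22/177)
1/(J(-211) + 22975) = 1/(22/177 + 22975) = 1/(4066597/177) = 177/4066597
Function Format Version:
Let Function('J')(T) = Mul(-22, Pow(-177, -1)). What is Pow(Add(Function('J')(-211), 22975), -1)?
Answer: Rational(177, 4066597) ≈ 4.3525e-5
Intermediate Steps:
Function('J')(T) = Rational(22, 177) (Function('J')(T) = Mul(-22, Rational(-1, 177)) = Rational(22, 177))
Pow(Add(Function('J')(-211), 22975), -1) = Pow(Add(Rational(22, 177), 22975), -1) = Pow(Rational(4066597, 177), -1) = Rational(177, 4066597)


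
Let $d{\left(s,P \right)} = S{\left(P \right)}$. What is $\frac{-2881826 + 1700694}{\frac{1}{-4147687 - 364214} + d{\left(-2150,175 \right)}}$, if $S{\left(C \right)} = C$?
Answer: $- \frac{2664575325966}{394791337} \approx -6749.3$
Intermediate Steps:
$d{\left(s,P \right)} = P$
$\frac{-2881826 + 1700694}{\frac{1}{-4147687 - 364214} + d{\left(-2150,175 \right)}} = \frac{-2881826 + 1700694}{\frac{1}{-4147687 - 364214} + 175} = - \frac{1181132}{\frac{1}{-4511901} + 175} = - \frac{1181132}{- \frac{1}{4511901} + 175} = - \frac{1181132}{\frac{789582674}{4511901}} = \left(-1181132\right) \frac{4511901}{789582674} = - \frac{2664575325966}{394791337}$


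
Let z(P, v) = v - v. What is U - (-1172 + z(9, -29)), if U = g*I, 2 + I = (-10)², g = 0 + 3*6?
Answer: 2936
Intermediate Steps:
g = 18 (g = 0 + 18 = 18)
I = 98 (I = -2 + (-10)² = -2 + 100 = 98)
z(P, v) = 0
U = 1764 (U = 18*98 = 1764)
U - (-1172 + z(9, -29)) = 1764 - (-1172 + 0) = 1764 - 1*(-1172) = 1764 + 1172 = 2936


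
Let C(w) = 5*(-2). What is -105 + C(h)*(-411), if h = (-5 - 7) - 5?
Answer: 4005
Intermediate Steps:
h = -17 (h = -12 - 5 = -17)
C(w) = -10
-105 + C(h)*(-411) = -105 - 10*(-411) = -105 + 4110 = 4005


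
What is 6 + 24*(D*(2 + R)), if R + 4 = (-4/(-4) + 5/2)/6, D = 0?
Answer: 6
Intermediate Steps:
R = -41/12 (R = -4 + (-4/(-4) + 5/2)/6 = -4 + (-4*(-¼) + 5*(½))*(⅙) = -4 + (1 + 5/2)*(⅙) = -4 + (7/2)*(⅙) = -4 + 7/12 = -41/12 ≈ -3.4167)
6 + 24*(D*(2 + R)) = 6 + 24*(0*(2 - 41/12)) = 6 + 24*(0*(-17/12)) = 6 + 24*0 = 6 + 0 = 6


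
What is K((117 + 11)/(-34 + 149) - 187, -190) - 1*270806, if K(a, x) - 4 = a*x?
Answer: -5416120/23 ≈ -2.3548e+5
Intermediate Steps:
K(a, x) = 4 + a*x
K((117 + 11)/(-34 + 149) - 187, -190) - 1*270806 = (4 + ((117 + 11)/(-34 + 149) - 187)*(-190)) - 1*270806 = (4 + (128/115 - 187)*(-190)) - 270806 = (4 - 21377/115*(-190)) - 270806 = (4 + 812326/23) - 270806 = 812418/23 - 270806 = -5416120/23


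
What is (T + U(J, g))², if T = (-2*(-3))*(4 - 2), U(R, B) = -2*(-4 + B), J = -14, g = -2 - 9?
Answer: 1764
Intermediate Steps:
g = -11
U(R, B) = 8 - 2*B
T = 12 (T = 6*2 = 12)
(T + U(J, g))² = (12 + (8 - 2*(-11)))² = (12 + (8 + 22))² = (12 + 30)² = 42² = 1764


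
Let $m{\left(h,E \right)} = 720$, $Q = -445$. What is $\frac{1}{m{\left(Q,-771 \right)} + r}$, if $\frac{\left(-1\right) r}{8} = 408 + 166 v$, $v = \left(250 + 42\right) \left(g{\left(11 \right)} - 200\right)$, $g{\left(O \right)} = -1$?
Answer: $\frac{1}{77940432} \approx 1.283 \cdot 10^{-8}$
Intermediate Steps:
$v = -58692$ ($v = \left(250 + 42\right) \left(-1 - 200\right) = 292 \left(-201\right) = -58692$)
$r = 77939712$ ($r = - 8 \left(408 + 166 \left(-58692\right)\right) = - 8 \left(408 - 9742872\right) = \left(-8\right) \left(-9742464\right) = 77939712$)
$\frac{1}{m{\left(Q,-771 \right)} + r} = \frac{1}{720 + 77939712} = \frac{1}{77940432}$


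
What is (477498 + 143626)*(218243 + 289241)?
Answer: 315210492016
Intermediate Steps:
(477498 + 143626)*(218243 + 289241) = 621124*507484 = 315210492016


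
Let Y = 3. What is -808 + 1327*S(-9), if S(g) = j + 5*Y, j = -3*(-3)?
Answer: 31040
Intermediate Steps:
j = 9
S(g) = 24 (S(g) = 9 + 5*3 = 9 + 15 = 24)
-808 + 1327*S(-9) = -808 + 1327*24 = -808 + 31848 = 31040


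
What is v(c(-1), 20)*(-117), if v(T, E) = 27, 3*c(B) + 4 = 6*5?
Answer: -3159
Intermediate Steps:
c(B) = 26/3 (c(B) = -4/3 + (6*5)/3 = -4/3 + (1/3)*30 = -4/3 + 10 = 26/3)
v(c(-1), 20)*(-117) = 27*(-117) = -3159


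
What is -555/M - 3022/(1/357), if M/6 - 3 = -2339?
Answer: -5040405703/4672 ≈ -1.0789e+6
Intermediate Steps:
M = -14016 (M = 18 + 6*(-2339) = 18 - 14034 = -14016)
-555/M - 3022/(1/357) = -555/(-14016) - 3022/(1/357) = -555*(-1/14016) - 3022/1/357 = 185/4672 - 3022*357 = 185/4672 - 1078854 = -5040405703/4672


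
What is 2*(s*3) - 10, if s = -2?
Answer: -22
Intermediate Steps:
2*(s*3) - 10 = 2*(-2*3) - 10 = 2*(-6) - 10 = -12 - 10 = -22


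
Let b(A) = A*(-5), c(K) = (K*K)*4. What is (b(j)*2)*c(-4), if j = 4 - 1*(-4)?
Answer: -5120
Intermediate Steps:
j = 8 (j = 4 + 4 = 8)
c(K) = 4*K² (c(K) = K²*4 = 4*K²)
b(A) = -5*A
(b(j)*2)*c(-4) = (-5*8*2)*(4*(-4)²) = (-40*2)*(4*16) = -80*64 = -5120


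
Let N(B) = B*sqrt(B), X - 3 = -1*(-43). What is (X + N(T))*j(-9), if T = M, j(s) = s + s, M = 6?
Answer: -828 - 108*sqrt(6) ≈ -1092.5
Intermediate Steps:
j(s) = 2*s
T = 6
X = 46 (X = 3 - 1*(-43) = 3 + 43 = 46)
N(B) = B**(3/2)
(X + N(T))*j(-9) = (46 + 6**(3/2))*(2*(-9)) = (46 + 6*sqrt(6))*(-18) = -828 - 108*sqrt(6)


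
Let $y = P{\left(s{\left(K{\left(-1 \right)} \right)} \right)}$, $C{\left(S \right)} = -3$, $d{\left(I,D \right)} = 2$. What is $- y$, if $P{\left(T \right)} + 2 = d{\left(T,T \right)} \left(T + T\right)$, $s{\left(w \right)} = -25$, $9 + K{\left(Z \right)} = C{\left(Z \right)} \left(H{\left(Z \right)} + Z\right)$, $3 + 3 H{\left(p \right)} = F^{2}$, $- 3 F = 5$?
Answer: $102$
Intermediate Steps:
$F = - \frac{5}{3}$ ($F = \left(- \frac{1}{3}\right) 5 = - \frac{5}{3} \approx -1.6667$)
$H{\left(p \right)} = - \frac{2}{27}$ ($H{\left(p \right)} = -1 + \frac{\left(- \frac{5}{3}\right)^{2}}{3} = -1 + \frac{1}{3} \cdot \frac{25}{9} = -1 + \frac{25}{27} = - \frac{2}{27}$)
$K{\left(Z \right)} = - \frac{79}{9} - 3 Z$ ($K{\left(Z \right)} = -9 - 3 \left(- \frac{2}{27} + Z\right) = -9 - \left(- \frac{2}{9} + 3 Z\right) = - \frac{79}{9} - 3 Z$)
$P{\left(T \right)} = -2 + 4 T$ ($P{\left(T \right)} = -2 + 2 \left(T + T\right) = -2 + 2 \cdot 2 T = -2 + 4 T$)
$y = -102$ ($y = -2 + 4 \left(-25\right) = -2 - 100 = -102$)
$- y = \left(-1\right) \left(-102\right) = 102$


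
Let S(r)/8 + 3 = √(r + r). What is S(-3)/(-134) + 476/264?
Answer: 8765/4422 - 4*I*√6/67 ≈ 1.9821 - 0.14624*I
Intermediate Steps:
S(r) = -24 + 8*√2*√r (S(r) = -24 + 8*√(r + r) = -24 + 8*√(2*r) = -24 + 8*(√2*√r) = -24 + 8*√2*√r)
S(-3)/(-134) + 476/264 = (-24 + 8*√2*√(-3))/(-134) + 476/264 = (-24 + 8*√2*(I*√3))*(-1/134) + 476*(1/264) = (-24 + 8*I*√6)*(-1/134) + 119/66 = (12/67 - 4*I*√6/67) + 119/66 = 8765/4422 - 4*I*√6/67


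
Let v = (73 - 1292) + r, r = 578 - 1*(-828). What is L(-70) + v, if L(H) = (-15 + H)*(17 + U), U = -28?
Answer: 1122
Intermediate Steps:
r = 1406 (r = 578 + 828 = 1406)
L(H) = 165 - 11*H (L(H) = (-15 + H)*(17 - 28) = (-15 + H)*(-11) = 165 - 11*H)
v = 187 (v = (73 - 1292) + 1406 = -1219 + 1406 = 187)
L(-70) + v = (165 - 11*(-70)) + 187 = (165 + 770) + 187 = 935 + 187 = 1122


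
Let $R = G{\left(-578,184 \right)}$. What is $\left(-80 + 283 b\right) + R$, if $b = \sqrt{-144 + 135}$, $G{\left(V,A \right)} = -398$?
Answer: $-478 + 849 i \approx -478.0 + 849.0 i$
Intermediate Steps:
$R = -398$
$b = 3 i$ ($b = \sqrt{-9} = 3 i \approx 3.0 i$)
$\left(-80 + 283 b\right) + R = \left(-80 + 283 \cdot 3 i\right) - 398 = \left(-80 + 849 i\right) - 398 = -478 + 849 i$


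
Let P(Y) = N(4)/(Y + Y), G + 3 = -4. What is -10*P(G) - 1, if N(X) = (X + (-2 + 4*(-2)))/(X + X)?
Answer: -43/28 ≈ -1.5357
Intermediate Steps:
G = -7 (G = -3 - 4 = -7)
N(X) = (-10 + X)/(2*X) (N(X) = (X + (-2 - 8))/((2*X)) = (X - 10)*(1/(2*X)) = (-10 + X)*(1/(2*X)) = (-10 + X)/(2*X))
P(Y) = -3/(8*Y) (P(Y) = ((½)*(-10 + 4)/4)/(Y + Y) = ((½)*(¼)*(-6))/((2*Y)) = -3/(8*Y))
-10*P(G) - 1 = -(-15)/(4*(-7)) - 1 = -(-15)*(-1)/(4*7) - 1 = -10*3/56 - 1 = -15/28 - 1 = -43/28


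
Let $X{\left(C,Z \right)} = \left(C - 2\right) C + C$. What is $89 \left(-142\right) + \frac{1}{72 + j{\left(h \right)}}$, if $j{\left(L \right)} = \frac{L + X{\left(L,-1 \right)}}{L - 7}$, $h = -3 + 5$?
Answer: $- \frac{4499123}{356} \approx -12638.0$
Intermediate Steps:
$X{\left(C,Z \right)} = C + C \left(-2 + C\right)$ ($X{\left(C,Z \right)} = \left(C - 2\right) C + C = \left(-2 + C\right) C + C = C \left(-2 + C\right) + C = C + C \left(-2 + C\right)$)
$h = 2$
$j{\left(L \right)} = \frac{L + L \left(-1 + L\right)}{-7 + L}$ ($j{\left(L \right)} = \frac{L + L \left(-1 + L\right)}{L - 7} = \frac{L + L \left(-1 + L\right)}{-7 + L}$)
$89 \left(-142\right) + \frac{1}{72 + j{\left(h \right)}} = 89 \left(-142\right) + \frac{1}{72 + \frac{2^{2}}{-7 + 2}} = -12638 + \frac{1}{72 + \frac{4}{-5}} = -12638 + \frac{1}{72 + 4 \left(- \frac{1}{5}\right)} = -12638 + \frac{1}{72 - \frac{4}{5}} = -12638 + \frac{1}{\frac{356}{5}} = -12638 + \frac{5}{356} = - \frac{4499123}{356}$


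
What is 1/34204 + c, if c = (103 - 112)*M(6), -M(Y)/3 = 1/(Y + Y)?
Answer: 19240/8551 ≈ 2.2500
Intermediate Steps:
M(Y) = -3/(2*Y) (M(Y) = -3/(Y + Y) = -3*1/(2*Y) = -3/(2*Y))
c = 9/4 (c = (103 - 112)*(-3/2/6) = -(-27)/(2*6) = -9*(-1/4) = 9/4 ≈ 2.2500)
1/34204 + c = 1/34204 + 9/4 = 19240/8551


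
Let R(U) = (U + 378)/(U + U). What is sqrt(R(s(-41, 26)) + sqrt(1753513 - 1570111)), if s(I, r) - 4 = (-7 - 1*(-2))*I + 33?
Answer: sqrt(155 + 363*sqrt(20378))/11 ≈ 20.725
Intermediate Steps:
s(I, r) = 37 - 5*I (s(I, r) = 4 + ((-7 - 1*(-2))*I + 33) = 4 + ((-7 + 2)*I + 33) = 4 + (-5*I + 33) = 4 + (33 - 5*I) = 37 - 5*I)
R(U) = (378 + U)/(2*U) (R(U) = (378 + U)/((2*U)) = (378 + U)*(1/(2*U)) = (378 + U)/(2*U))
sqrt(R(s(-41, 26)) + sqrt(1753513 - 1570111)) = sqrt((378 + (37 - 5*(-41)))/(2*(37 - 5*(-41))) + sqrt(1753513 - 1570111)) = sqrt((378 + (37 + 205))/(2*(37 + 205)) + sqrt(183402)) = sqrt((1/2)*(378 + 242)/242 + 3*sqrt(20378)) = sqrt((1/2)*(1/242)*620 + 3*sqrt(20378)) = sqrt(155/121 + 3*sqrt(20378))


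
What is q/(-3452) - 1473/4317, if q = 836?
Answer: -724484/1241857 ≈ -0.58339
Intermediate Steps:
q/(-3452) - 1473/4317 = 836/(-3452) - 1473/4317 = 836*(-1/3452) - 1473*1/4317 = -209/863 - 491/1439 = -724484/1241857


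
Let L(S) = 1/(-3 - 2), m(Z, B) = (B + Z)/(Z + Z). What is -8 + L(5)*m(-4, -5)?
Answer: -329/40 ≈ -8.2250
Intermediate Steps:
m(Z, B) = (B + Z)/(2*Z) (m(Z, B) = (B + Z)/((2*Z)) = (B + Z)*(1/(2*Z)) = (B + Z)/(2*Z))
L(S) = -⅕ (L(S) = 1/(-5) = -⅕)
-8 + L(5)*m(-4, -5) = -8 - (-5 - 4)/(10*(-4)) = -8 - (-1)*(-9)/(10*4) = -8 - ⅕*9/8 = -8 - 9/40 = -329/40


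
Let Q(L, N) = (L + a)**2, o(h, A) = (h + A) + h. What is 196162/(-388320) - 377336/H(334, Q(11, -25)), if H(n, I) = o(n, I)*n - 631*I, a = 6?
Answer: -86728019359/26654090640 ≈ -3.2538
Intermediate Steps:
o(h, A) = A + 2*h (o(h, A) = (A + h) + h = A + 2*h)
Q(L, N) = (6 + L)**2 (Q(L, N) = (L + 6)**2 = (6 + L)**2)
H(n, I) = -631*I + n*(I + 2*n) (H(n, I) = (I + 2*n)*n - 631*I = n*(I + 2*n) - 631*I = -631*I + n*(I + 2*n))
196162/(-388320) - 377336/H(334, Q(11, -25)) = 196162/(-388320) - 377336/(-631*(6 + 11)**2 + 334*((6 + 11)**2 + 2*334)) = 196162*(-1/388320) - 377336/(-631*17**2 + 334*(17**2 + 668)) = -98081/194160 - 377336/(-631*289 + 334*(289 + 668)) = -98081/194160 - 377336/(-182359 + 334*957) = -98081/194160 - 377336/(-182359 + 319638) = -98081/194160 - 377336/137279 = -86728019359/26654090640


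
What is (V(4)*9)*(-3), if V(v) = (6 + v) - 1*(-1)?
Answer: -297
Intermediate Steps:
V(v) = 7 + v (V(v) = (6 + v) + 1 = 7 + v)
(V(4)*9)*(-3) = ((7 + 4)*9)*(-3) = (11*9)*(-3) = 99*(-3) = -297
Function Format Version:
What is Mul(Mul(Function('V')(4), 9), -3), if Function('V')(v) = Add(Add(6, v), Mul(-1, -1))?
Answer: -297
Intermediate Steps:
Function('V')(v) = Add(7, v) (Function('V')(v) = Add(Add(6, v), 1) = Add(7, v))
Mul(Mul(Function('V')(4), 9), -3) = Mul(Mul(Add(7, 4), 9), -3) = Mul(Mul(11, 9), -3) = Mul(99, -3) = -297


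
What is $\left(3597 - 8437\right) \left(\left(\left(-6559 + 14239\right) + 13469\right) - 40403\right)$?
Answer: $93189360$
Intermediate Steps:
$\left(3597 - 8437\right) \left(\left(\left(-6559 + 14239\right) + 13469\right) - 40403\right) = - 4840 \left(\left(7680 + 13469\right) - 40403\right) = - 4840 \left(21149 - 40403\right) = \left(-4840\right) \left(-19254\right) = 93189360$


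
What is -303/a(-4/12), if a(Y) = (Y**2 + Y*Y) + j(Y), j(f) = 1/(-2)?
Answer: 5454/5 ≈ 1090.8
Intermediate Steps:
j(f) = -1/2
a(Y) = -1/2 + 2*Y**2 (a(Y) = (Y**2 + Y*Y) - 1/2 = (Y**2 + Y**2) - 1/2 = 2*Y**2 - 1/2 = -1/2 + 2*Y**2)
-303/a(-4/12) = -303/(-1/2 + 2*(-4/12)**2) = -303/(-1/2 + 2*(-4*1/12)**2) = -303/(-1/2 + 2*(-1/3)**2) = -303/(-1/2 + 2*(1/9)) = -303/(-1/2 + 2/9) = -303/(-5/18) = -303*(-18/5) = 5454/5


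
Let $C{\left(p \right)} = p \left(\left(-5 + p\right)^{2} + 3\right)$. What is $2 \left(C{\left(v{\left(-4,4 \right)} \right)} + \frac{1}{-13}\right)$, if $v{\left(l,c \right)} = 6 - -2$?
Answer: $\frac{2494}{13} \approx 191.85$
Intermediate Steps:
$v{\left(l,c \right)} = 8$ ($v{\left(l,c \right)} = 6 + 2 = 8$)
$C{\left(p \right)} = p \left(3 + \left(-5 + p\right)^{2}\right)$
$2 \left(C{\left(v{\left(-4,4 \right)} \right)} + \frac{1}{-13}\right) = 2 \left(8 \left(3 + \left(-5 + 8\right)^{2}\right) + \frac{1}{-13}\right) = 2 \left(8 \left(3 + 3^{2}\right) - \frac{1}{13}\right) = 2 \left(8 \left(3 + 9\right) - \frac{1}{13}\right) = 2 \left(8 \cdot 12 - \frac{1}{13}\right) = 2 \left(96 - \frac{1}{13}\right) = 2 \cdot \frac{1247}{13} = \frac{2494}{13}$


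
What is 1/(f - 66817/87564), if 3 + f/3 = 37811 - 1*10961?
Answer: 87564/7052425307 ≈ 1.2416e-5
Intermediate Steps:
f = 80541 (f = -9 + 3*(37811 - 1*10961) = -9 + 3*(37811 - 10961) = -9 + 3*26850 = -9 + 80550 = 80541)
1/(f - 66817/87564) = 1/(80541 - 66817/87564) = 1/(7052425307/87564) = 87564/7052425307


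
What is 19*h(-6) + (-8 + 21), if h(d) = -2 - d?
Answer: 89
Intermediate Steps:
19*h(-6) + (-8 + 21) = 19*(-2 - 1*(-6)) + (-8 + 21) = 19*(-2 + 6) + 13 = 19*4 + 13 = 76 + 13 = 89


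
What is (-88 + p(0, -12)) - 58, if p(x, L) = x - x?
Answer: -146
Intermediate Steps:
p(x, L) = 0
(-88 + p(0, -12)) - 58 = (-88 + 0) - 58 = -88 - 58 = -146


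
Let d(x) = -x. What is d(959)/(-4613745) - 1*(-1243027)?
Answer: 5735009607074/4613745 ≈ 1.2430e+6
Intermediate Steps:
d(959)/(-4613745) - 1*(-1243027) = -1*959/(-4613745) - 1*(-1243027) = -959*(-1/4613745) + 1243027 = 959/4613745 + 1243027 = 5735009607074/4613745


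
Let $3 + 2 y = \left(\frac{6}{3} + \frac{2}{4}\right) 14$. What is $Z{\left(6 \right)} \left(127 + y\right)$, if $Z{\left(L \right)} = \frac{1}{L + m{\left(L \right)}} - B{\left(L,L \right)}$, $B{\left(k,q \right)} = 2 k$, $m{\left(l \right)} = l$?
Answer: $- \frac{20449}{12} \approx -1704.1$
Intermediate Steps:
$Z{\left(L \right)} = \frac{1}{2 L} - 2 L$ ($Z{\left(L \right)} = \frac{1}{L + L} - 2 L = \frac{1}{2 L} - 2 L$)
$y = 16$ ($y = - \frac{3}{2} + \frac{\left(\frac{6}{3} + \frac{2}{4}\right) 14}{2} = - \frac{3}{2} + \frac{\left(6 \cdot \frac{1}{3} + 2 \cdot \frac{1}{4}\right) 14}{2} = - \frac{3}{2} + \frac{\left(2 + \frac{1}{2}\right) 14}{2} = - \frac{3}{2} + \frac{\frac{5}{2} \cdot 14}{2} = - \frac{3}{2} + \frac{1}{2} \cdot 35 = - \frac{3}{2} + \frac{35}{2} = 16$)
$Z{\left(6 \right)} \left(127 + y\right) = \left(\frac{1}{2 \cdot 6} - 12\right) \left(127 + 16\right) = \left(\frac{1}{2} \cdot \frac{1}{6} - 12\right) 143 = \left(\frac{1}{12} - 12\right) 143 = \left(- \frac{143}{12}\right) 143 = - \frac{20449}{12}$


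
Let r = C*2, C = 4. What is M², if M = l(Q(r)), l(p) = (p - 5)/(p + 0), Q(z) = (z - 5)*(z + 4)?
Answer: 961/1296 ≈ 0.74151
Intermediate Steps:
r = 8 (r = 4*2 = 8)
Q(z) = (-5 + z)*(4 + z)
l(p) = (-5 + p)/p
M = 31/36 (M = (-5 + (-20 + 8² - 1*8))/(-20 + 8² - 1*8) = (-5 + (-20 + 64 - 8))/(-20 + 64 - 8) = (-5 + 36)/36 = (1/36)*31 = 31/36 ≈ 0.86111)
M² = (31/36)² = 961/1296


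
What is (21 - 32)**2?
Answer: 121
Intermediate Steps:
(21 - 32)**2 = (-11)**2 = 121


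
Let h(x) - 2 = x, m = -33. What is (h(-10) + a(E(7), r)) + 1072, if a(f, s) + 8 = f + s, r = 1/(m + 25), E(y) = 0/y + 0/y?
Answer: 8447/8 ≈ 1055.9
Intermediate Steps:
E(y) = 0 (E(y) = 0 + 0 = 0)
h(x) = 2 + x
r = -⅛ (r = 1/(-33 + 25) = 1/(-8) = -⅛ ≈ -0.12500)
a(f, s) = -8 + f + s (a(f, s) = -8 + (f + s) = -8 + f + s)
(h(-10) + a(E(7), r)) + 1072 = ((2 - 10) + (-8 + 0 - ⅛)) + 1072 = (-8 - 65/8) + 1072 = -129/8 + 1072 = 8447/8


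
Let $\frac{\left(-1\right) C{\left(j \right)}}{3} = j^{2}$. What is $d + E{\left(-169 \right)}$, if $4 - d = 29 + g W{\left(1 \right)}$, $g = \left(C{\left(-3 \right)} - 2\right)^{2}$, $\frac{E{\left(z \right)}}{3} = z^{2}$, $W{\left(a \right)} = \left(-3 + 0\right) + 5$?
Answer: $83976$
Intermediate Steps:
$C{\left(j \right)} = - 3 j^{2}$
$W{\left(a \right)} = 2$ ($W{\left(a \right)} = -3 + 5 = 2$)
$E{\left(z \right)} = 3 z^{2}$
$g = 841$ ($g = \left(- 3 \left(-3\right)^{2} - 2\right)^{2} = \left(\left(-3\right) 9 - 2\right)^{2} = \left(-27 - 2\right)^{2} = \left(-29\right)^{2} = 841$)
$d = -1707$ ($d = 4 - \left(29 + 841 \cdot 2\right) = 4 - \left(29 + 1682\right) = 4 - 1711 = -1707$)
$d + E{\left(-169 \right)} = -1707 + 3 \left(-169\right)^{2} = -1707 + 3 \cdot 28561 = -1707 + 85683 = 83976$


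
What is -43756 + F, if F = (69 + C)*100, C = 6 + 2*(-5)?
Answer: -37256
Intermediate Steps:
C = -4 (C = 6 - 10 = -4)
F = 6500 (F = (69 - 4)*100 = 65*100 = 6500)
-43756 + F = -43756 + 6500 = -37256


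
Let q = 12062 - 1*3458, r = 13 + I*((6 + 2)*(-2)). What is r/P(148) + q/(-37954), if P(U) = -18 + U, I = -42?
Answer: 2487997/493402 ≈ 5.0425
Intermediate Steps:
r = 685 (r = 13 - 42*(6 + 2)*(-2) = 13 - 336*(-2) = 13 - 42*(-16) = 13 + 672 = 685)
q = 8604 (q = 12062 - 3458 = 8604)
r/P(148) + q/(-37954) = 685/(-18 + 148) + 8604/(-37954) = 685/130 + 8604*(-1/37954) = 685*(1/130) - 4302/18977 = 137/26 - 4302/18977 = 2487997/493402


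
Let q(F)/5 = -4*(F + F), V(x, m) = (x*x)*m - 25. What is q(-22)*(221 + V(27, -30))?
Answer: -19073120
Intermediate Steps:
V(x, m) = -25 + m*x² (V(x, m) = x²*m - 25 = m*x² - 25 = -25 + m*x²)
q(F) = -40*F (q(F) = 5*(-4*(F + F)) = 5*(-8*F) = -40*F)
q(-22)*(221 + V(27, -30)) = (-40*(-22))*(221 + (-25 - 30*27²)) = 880*(221 + (-25 - 30*729)) = 880*(221 + (-25 - 21870)) = 880*(221 - 21895) = 880*(-21674) = -19073120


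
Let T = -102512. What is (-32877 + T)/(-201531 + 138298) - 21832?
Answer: -1380367467/63233 ≈ -21830.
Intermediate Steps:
(-32877 + T)/(-201531 + 138298) - 21832 = (-32877 - 102512)/(-201531 + 138298) - 21832 = -135389/(-63233) - 21832 = -135389*(-1/63233) - 21832 = 135389/63233 - 21832 = -1380367467/63233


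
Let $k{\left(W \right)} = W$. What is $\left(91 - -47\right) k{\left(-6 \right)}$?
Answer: $-828$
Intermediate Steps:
$\left(91 - -47\right) k{\left(-6 \right)} = \left(91 - -47\right) \left(-6\right) = \left(91 + \left(-3 + 50\right)\right) \left(-6\right) = \left(91 + 47\right) \left(-6\right) = 138 \left(-6\right) = -828$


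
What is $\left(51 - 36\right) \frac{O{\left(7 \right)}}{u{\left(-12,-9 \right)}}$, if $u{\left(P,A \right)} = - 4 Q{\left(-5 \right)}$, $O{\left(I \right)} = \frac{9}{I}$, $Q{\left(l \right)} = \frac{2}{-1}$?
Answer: $\frac{135}{56} \approx 2.4107$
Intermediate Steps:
$Q{\left(l \right)} = -2$ ($Q{\left(l \right)} = 2 \left(-1\right) = -2$)
$u{\left(P,A \right)} = 8$ ($u{\left(P,A \right)} = \left(-4\right) \left(-2\right) = 8$)
$\left(51 - 36\right) \frac{O{\left(7 \right)}}{u{\left(-12,-9 \right)}} = \left(51 - 36\right) \frac{9 \cdot \frac{1}{7}}{8} = 15 \cdot 9 \cdot \frac{1}{7} \cdot \frac{1}{8} = 15 \cdot \frac{9}{7} \cdot \frac{1}{8} = 15 \cdot \frac{9}{56} = \frac{135}{56}$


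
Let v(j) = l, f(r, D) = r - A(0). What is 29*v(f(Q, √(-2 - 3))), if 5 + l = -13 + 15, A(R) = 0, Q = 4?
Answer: -87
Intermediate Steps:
l = -3 (l = -5 + (-13 + 15) = -5 + 2 = -3)
f(r, D) = r (f(r, D) = r - 1*0 = r + 0 = r)
v(j) = -3
29*v(f(Q, √(-2 - 3))) = 29*(-3) = -87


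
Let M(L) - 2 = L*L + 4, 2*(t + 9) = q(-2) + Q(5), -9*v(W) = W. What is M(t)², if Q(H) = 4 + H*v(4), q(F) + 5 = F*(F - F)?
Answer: 1476480625/104976 ≈ 14065.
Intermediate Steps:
v(W) = -W/9
q(F) = -5 (q(F) = -5 + F*(F - F) = -5 + F*0 = -5 + 0 = -5)
Q(H) = 4 - 4*H/9 (Q(H) = 4 + H*(-⅑*4) = 4 + H*(-4/9) = 4 - 4*H/9)
t = -191/18 (t = -9 + (-5 + (4 - 4/9*5))/2 = -9 + (-5 + (4 - 20/9))/2 = -9 + (-5 + 16/9)/2 = -9 + (½)*(-29/9) = -9 - 29/18 = -191/18 ≈ -10.611)
M(L) = 6 + L² (M(L) = 2 + (L*L + 4) = 2 + (L² + 4) = 2 + (4 + L²) = 6 + L²)
M(t)² = (6 + (-191/18)²)² = (6 + 36481/324)² = (38425/324)² = 1476480625/104976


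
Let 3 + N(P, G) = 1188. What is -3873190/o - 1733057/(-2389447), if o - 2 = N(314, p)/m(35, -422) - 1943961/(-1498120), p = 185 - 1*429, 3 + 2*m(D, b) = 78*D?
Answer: -12603070048975628629387/13558098637407523 ≈ -9.2956e+5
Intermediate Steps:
m(D, b) = -3/2 + 39*D (m(D, b) = -3/2 + (78*D)/2 = -3/2 + 39*D)
p = -244 (p = 185 - 429 = -244)
N(P, G) = 1185 (N(P, G) = -3 + 1188 = 1185)
o = 5674157509/1361791080 (o = 2 + (1185/(-3/2 + 39*35) - 1943961/(-1498120)) = 2 + (1185/(-3/2 + 1365) - 1943961*(-1/1498120)) = 2 + (1185/(2727/2) + 1943961/1498120) = 2 + (1185*(2/2727) + 1943961/1498120) = 2 + (790/909 + 1943961/1498120) = 2 + 2950575349/1361791080 = 5674157509/1361791080 ≈ 4.1667)
-3873190/o - 1733057/(-2389447) = -3873190/5674157509/1361791080 - 1733057/(-2389447) = -3873190*1361791080/5674157509 - 1733057*(-1/2389447) = -5274475593145200/5674157509 + 1733057/2389447 = -12603070048975628629387/13558098637407523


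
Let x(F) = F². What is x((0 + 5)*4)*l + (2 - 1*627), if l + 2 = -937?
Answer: -376225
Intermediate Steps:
l = -939 (l = -2 - 937 = -939)
x((0 + 5)*4)*l + (2 - 1*627) = ((0 + 5)*4)²*(-939) + (2 - 1*627) = (5*4)²*(-939) + (2 - 627) = 20²*(-939) - 625 = 400*(-939) - 625 = -375600 - 625 = -376225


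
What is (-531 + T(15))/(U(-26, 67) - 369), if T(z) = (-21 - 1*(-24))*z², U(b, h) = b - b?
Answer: -16/41 ≈ -0.39024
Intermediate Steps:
U(b, h) = 0
T(z) = 3*z² (T(z) = (-21 + 24)*z² = 3*z²)
(-531 + T(15))/(U(-26, 67) - 369) = (-531 + 3*15²)/(0 - 369) = (-531 + 3*225)/(-369) = (-531 + 675)*(-1/369) = 144*(-1/369) = -16/41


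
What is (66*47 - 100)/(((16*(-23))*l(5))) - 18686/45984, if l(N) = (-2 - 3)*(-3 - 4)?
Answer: -11834989/18508560 ≈ -0.63943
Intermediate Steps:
l(N) = 35 (l(N) = -5*(-7) = 35)
(66*47 - 100)/(((16*(-23))*l(5))) - 18686/45984 = (66*47 - 100)/(((16*(-23))*35)) - 18686/45984 = (3102 - 100)/((-368*35)) - 18686*1/45984 = 3002/(-12880) - 9343/22992 = 3002*(-1/12880) - 9343/22992 = -1501/6440 - 9343/22992 = -11834989/18508560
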